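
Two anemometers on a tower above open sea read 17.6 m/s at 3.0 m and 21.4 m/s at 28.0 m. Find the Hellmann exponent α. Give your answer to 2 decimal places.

α ≈ 0.09

Power law: V₂/V₁ = (z₂/z₁)^α ⇒ α = ln(V₂/V₁) / ln(z₂/z₁)
α = ln(21.4/17.6) / ln(28.0/3.0) = ln(1.2159) / ln(9.3333)
  = 0.19549 / 2.23359 = 0.08752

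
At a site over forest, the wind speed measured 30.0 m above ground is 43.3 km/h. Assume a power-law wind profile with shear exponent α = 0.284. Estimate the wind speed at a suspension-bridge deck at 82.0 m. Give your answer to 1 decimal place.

57.6 km/h

Power-law profile: V₂ = V₁ · (z₂/z₁)^α
V₂ = 43.3 × (82.0/30.0)^0.284 = 43.3 × (2.7333)^0.284
    = 43.3 × 1.3305 = 57.6114 km/h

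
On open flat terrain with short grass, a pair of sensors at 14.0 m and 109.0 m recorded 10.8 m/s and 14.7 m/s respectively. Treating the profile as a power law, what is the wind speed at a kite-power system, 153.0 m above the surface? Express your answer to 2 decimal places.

15.47 m/s

First find α: α = ln(V₂/V₁)/ln(z₂/z₁) = ln(14.7/10.8)/ln(109.0/14.0) = 0.30830/2.05229 = 0.1502
Extrapolate from 109.0 m to 153.0 m: V₃ = 14.7 × (153.0/109.0)^0.1502 = 14.7 × 1.0523 = 15.4682 m/s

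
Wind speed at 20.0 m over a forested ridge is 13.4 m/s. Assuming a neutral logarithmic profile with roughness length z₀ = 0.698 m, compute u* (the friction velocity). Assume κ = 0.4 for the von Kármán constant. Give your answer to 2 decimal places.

u* ≈ 1.60 m/s

Log law: V(z) = (u*/κ) · ln(z/z₀) ⇒ u* = κ · V / ln(z/z₀)
u* = 0.4 × 13.4 / ln(20.0/0.698) = 0.4 × 13.4 / 3.3553
   = 5.3600 / 3.3553 = 1.5975 m/s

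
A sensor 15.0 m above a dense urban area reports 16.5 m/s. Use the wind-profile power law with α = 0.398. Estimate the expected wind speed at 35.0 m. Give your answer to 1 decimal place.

23.1 m/s

Power-law profile: V₂ = V₁ · (z₂/z₁)^α
V₂ = 16.5 × (35.0/15.0)^0.398 = 16.5 × (2.3333)^0.398
    = 16.5 × 1.4011 = 23.1174 m/s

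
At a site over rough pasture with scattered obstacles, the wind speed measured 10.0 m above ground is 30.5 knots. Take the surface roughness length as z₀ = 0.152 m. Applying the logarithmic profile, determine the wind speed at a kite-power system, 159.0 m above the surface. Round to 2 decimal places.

50.65 knots

Log law: V(z) ∝ ln(z/z₀), so V₂/V₁ = ln(z₂/z₀) / ln(z₁/z₀).
ln(159.0/0.152) = 6.9528, ln(10.0/0.152) = 4.1865
V₂ = 30.5 × 6.9528/4.1865 = 30.5 × 1.6608 = 50.6537 knots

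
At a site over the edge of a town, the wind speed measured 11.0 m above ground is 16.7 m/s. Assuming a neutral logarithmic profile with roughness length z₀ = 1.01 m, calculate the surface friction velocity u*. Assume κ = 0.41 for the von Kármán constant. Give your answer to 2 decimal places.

u* ≈ 2.87 m/s

Log law: V(z) = (u*/κ) · ln(z/z₀) ⇒ u* = κ · V / ln(z/z₀)
u* = 0.41 × 16.7 / ln(11.0/1.01) = 0.41 × 16.7 / 2.3879
   = 6.8470 / 2.3879 = 2.8673 m/s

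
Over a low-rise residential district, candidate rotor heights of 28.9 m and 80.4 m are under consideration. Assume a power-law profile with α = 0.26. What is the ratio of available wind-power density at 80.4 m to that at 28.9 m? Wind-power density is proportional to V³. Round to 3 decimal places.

2.221

Speed ratio: V_B/V_A = (z_B/z_A)^α = (80.4/28.9)^0.26 = (2.7820)^0.26 = 1.30477
Power-density ratio: P_B/P_A = (V_B/V_A)³ = (1.30477)³ = 2.22126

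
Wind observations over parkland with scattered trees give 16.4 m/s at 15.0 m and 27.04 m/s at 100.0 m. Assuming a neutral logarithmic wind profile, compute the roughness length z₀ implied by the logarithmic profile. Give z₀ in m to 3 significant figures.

Log law: V(z) ∝ ln(z/z₀). With r = V₁/V₂ = 16.4/27.04 = 0.60651,
r · ln(z₂/z₀) = ln(z₁/z₀) ⇒ ln z₀ = (ln z₁ − r·ln z₂)/(1 − r)
ln z₀ = (2.70805 − 0.60651×4.60517) / 0.39349 = -0.2161
z₀ = exp(-0.2161) = 0.8057 m

z₀ ≈ 0.806 m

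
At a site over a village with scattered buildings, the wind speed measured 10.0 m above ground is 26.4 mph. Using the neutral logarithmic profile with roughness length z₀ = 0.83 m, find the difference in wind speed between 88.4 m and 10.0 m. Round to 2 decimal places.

Log law: V₂ = V₁ · ln(z₂/z₀)/ln(z₁/z₀) = 26.4 × 4.6682/2.4889 = 49.5158 mph
ΔV = 49.5158 − 26.4 = 23.1158 mph

23.12 mph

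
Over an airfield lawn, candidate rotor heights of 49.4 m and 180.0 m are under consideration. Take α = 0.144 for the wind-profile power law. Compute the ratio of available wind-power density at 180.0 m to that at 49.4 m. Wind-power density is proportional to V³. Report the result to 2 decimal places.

1.75

Speed ratio: V_B/V_A = (z_B/z_A)^α = (180.0/49.4)^0.144 = (3.6437)^0.144 = 1.20465
Power-density ratio: P_B/P_A = (V_B/V_A)³ = (1.20465)³ = 1.74819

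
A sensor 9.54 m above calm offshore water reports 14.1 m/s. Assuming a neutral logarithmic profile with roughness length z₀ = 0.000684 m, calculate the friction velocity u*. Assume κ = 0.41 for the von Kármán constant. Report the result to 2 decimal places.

Log law: V(z) = (u*/κ) · ln(z/z₀) ⇒ u* = κ · V / ln(z/z₀)
u* = 0.41 × 14.1 / ln(9.54/0.000684) = 0.41 × 14.1 / 9.5430
   = 5.7810 / 9.5430 = 0.6058 m/s

u* ≈ 0.61 m/s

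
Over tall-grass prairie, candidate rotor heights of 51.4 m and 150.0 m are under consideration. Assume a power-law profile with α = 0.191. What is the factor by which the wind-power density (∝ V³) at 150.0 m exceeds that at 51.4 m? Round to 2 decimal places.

1.85

Speed ratio: V_B/V_A = (z_B/z_A)^α = (150.0/51.4)^0.191 = (2.9183)^0.191 = 1.22699
Power-density ratio: P_B/P_A = (V_B/V_A)³ = (1.22699)³ = 1.84722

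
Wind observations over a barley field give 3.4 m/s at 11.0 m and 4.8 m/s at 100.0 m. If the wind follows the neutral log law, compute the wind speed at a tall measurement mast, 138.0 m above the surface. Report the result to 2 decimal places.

5.00 m/s

Log law: V ∝ ln(z/z₀). From the pair, with r = V₁/V₂ = 0.70833,
ln z₀ = (ln z₁ − r·ln z₂)/(1 − r) = (2.3979 − 0.70833×4.6052)/0.29167 = -2.9626 → z₀ = 0.05168 m
V₃ = V₁ · ln(z₃/z₀)/ln(z₁/z₀) = 3.4 × 7.8899/5.3605 = 5.0043 m/s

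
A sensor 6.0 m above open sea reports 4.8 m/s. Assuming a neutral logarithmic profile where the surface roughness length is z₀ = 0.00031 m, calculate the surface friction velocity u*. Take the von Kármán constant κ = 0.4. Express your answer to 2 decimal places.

u* ≈ 0.19 m/s

Log law: V(z) = (u*/κ) · ln(z/z₀) ⇒ u* = κ · V / ln(z/z₀)
u* = 0.4 × 4.8 / ln(6.0/0.00031) = 0.4 × 4.8 / 9.8707
   = 1.9200 / 9.8707 = 0.1945 m/s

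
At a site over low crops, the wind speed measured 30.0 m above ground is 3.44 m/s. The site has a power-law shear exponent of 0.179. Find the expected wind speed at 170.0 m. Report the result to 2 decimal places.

4.69 m/s

Power-law profile: V₂ = V₁ · (z₂/z₁)^α
V₂ = 3.44 × (170.0/30.0)^0.179 = 3.44 × (5.6667)^0.179
    = 3.44 × 1.3641 = 4.6925 m/s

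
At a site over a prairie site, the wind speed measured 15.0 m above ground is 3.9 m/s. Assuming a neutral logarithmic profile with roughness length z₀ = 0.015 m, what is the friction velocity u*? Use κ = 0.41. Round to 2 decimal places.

Log law: V(z) = (u*/κ) · ln(z/z₀) ⇒ u* = κ · V / ln(z/z₀)
u* = 0.41 × 3.9 / ln(15.0/0.015) = 0.41 × 3.9 / 6.9078
   = 1.5990 / 6.9078 = 0.2315 m/s

u* ≈ 0.23 m/s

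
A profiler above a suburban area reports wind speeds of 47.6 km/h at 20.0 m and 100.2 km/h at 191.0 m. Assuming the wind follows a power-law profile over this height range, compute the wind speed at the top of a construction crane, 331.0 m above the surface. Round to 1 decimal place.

First find α: α = ln(V₂/V₁)/ln(z₂/z₁) = ln(100.2/47.6)/ln(191.0/20.0) = 0.74434/2.25654 = 0.3299
Extrapolate from 191.0 m to 331.0 m: V₃ = 100.2 × (331.0/191.0)^0.3299 = 100.2 × 1.1989 = 120.1257 km/h

120.1 km/h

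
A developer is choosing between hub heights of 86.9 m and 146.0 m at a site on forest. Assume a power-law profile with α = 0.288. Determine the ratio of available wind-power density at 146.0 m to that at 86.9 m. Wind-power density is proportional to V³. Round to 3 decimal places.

Speed ratio: V_B/V_A = (z_B/z_A)^α = (146.0/86.9)^0.288 = (1.6801)^0.288 = 1.16117
Power-density ratio: P_B/P_A = (V_B/V_A)³ = (1.16117)³ = 1.56563

1.566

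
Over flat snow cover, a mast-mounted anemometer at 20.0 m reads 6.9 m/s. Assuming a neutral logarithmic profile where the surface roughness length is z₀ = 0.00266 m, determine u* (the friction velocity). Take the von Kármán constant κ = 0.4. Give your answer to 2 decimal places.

Log law: V(z) = (u*/κ) · ln(z/z₀) ⇒ u* = κ · V / ln(z/z₀)
u* = 0.4 × 6.9 / ln(20.0/0.00266) = 0.4 × 6.9 / 8.9252
   = 2.7600 / 8.9252 = 0.3092 m/s

u* ≈ 0.31 m/s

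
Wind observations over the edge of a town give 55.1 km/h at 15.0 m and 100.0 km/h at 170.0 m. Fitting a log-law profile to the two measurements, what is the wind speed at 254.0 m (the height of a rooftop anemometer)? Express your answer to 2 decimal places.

Log law: V ∝ ln(z/z₀). From the pair, with r = V₁/V₂ = 0.55100,
ln z₀ = (ln z₁ − r·ln z₂)/(1 − r) = (2.7081 − 0.55100×5.1358)/0.44900 = -0.2712 → z₀ = 0.7625 m
V₃ = V₁ · ln(z₃/z₀)/ln(z₁/z₀) = 55.1 × 5.8085/2.9793 = 107.4262 km/h

107.43 km/h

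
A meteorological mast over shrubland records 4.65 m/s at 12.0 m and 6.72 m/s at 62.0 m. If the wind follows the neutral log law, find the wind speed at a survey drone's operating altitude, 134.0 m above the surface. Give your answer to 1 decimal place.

Log law: V ∝ ln(z/z₀). From the pair, with r = V₁/V₂ = 0.69196,
ln z₀ = (ln z₁ − r·ln z₂)/(1 − r) = (2.4849 − 0.69196×4.1271)/0.30804 = -1.2042 → z₀ = 0.2999 m
V₃ = V₁ · ln(z₃/z₀)/ln(z₁/z₀) = 4.65 × 6.1020/3.6891 = 7.6915 m/s

7.7 m/s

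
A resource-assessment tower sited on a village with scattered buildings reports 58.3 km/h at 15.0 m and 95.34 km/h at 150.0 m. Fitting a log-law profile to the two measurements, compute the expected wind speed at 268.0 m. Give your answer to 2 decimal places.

104.68 km/h

Log law: V ∝ ln(z/z₀). From the pair, with r = V₁/V₂ = 0.61150,
ln z₀ = (ln z₁ − r·ln z₂)/(1 − r) = (2.7081 − 0.61150×5.0106)/0.38850 = -0.9162 → z₀ = 0.4001 m
V₃ = V₁ · ln(z₃/z₀)/ln(z₁/z₀) = 58.3 × 6.5071/3.6242 = 104.6757 km/h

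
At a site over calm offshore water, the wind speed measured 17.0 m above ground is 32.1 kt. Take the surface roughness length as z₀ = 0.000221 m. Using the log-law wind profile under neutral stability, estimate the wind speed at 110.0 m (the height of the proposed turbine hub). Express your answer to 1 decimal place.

Log law: V(z) ∝ ln(z/z₀), so V₂/V₁ = ln(z₂/z₀) / ln(z₁/z₀).
ln(110.0/0.000221) = 13.1178, ln(17.0/0.000221) = 11.2506
V₂ = 32.1 × 13.1178/11.2506 = 32.1 × 1.1660 = 37.4277 kt

37.4 kt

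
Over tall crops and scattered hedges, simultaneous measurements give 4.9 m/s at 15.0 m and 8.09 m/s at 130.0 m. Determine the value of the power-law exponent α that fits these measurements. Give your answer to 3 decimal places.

Power law: V₂/V₁ = (z₂/z₁)^α ⇒ α = ln(V₂/V₁) / ln(z₂/z₁)
α = ln(8.09/4.9) / ln(130.0/15.0) = ln(1.6510) / ln(8.6667)
  = 0.50139 / 2.15948 = 0.23218

α ≈ 0.232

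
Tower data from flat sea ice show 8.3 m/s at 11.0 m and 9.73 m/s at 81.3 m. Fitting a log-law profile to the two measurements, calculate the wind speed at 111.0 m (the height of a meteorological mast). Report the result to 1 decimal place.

10.0 m/s

Log law: V ∝ ln(z/z₀). From the pair, with r = V₁/V₂ = 0.85303,
ln z₀ = (ln z₁ − r·ln z₂)/(1 − r) = (2.3979 − 0.85303×4.3981)/0.14697 = -9.2120 → z₀ = 0.00009984 m
V₃ = V₁ · ln(z₃/z₀)/ln(z₁/z₀) = 8.3 × 13.9215/11.6098 = 9.9526 m/s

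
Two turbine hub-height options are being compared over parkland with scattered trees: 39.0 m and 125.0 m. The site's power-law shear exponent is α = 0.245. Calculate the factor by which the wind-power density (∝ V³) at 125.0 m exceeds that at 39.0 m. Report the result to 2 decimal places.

2.35

Speed ratio: V_B/V_A = (z_B/z_A)^α = (125.0/39.0)^0.245 = (3.2051)^0.245 = 1.33025
Power-density ratio: P_B/P_A = (V_B/V_A)³ = (1.33025)³ = 2.35395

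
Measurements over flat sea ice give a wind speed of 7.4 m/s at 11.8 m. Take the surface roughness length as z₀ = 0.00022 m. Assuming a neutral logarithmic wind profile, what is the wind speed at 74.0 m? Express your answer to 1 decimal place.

8.6 m/s

Log law: V(z) ∝ ln(z/z₀), so V₂/V₁ = ln(z₂/z₀) / ln(z₁/z₀).
ln(74.0/0.00022) = 12.7259, ln(11.8/0.00022) = 10.8900
V₂ = 7.4 × 12.7259/10.8900 = 7.4 × 1.1686 = 8.6476 m/s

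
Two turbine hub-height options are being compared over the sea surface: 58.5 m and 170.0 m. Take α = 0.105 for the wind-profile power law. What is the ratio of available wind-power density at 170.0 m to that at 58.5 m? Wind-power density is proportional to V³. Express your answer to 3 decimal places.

1.399

Speed ratio: V_B/V_A = (z_B/z_A)^α = (170.0/58.5)^0.105 = (2.9060)^0.105 = 1.11853
Power-density ratio: P_B/P_A = (V_B/V_A)³ = (1.11853)³ = 1.39939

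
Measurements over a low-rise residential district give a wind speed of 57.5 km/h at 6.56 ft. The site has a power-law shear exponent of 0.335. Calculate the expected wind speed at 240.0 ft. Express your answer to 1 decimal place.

192.0 km/h

Power-law profile: V₂ = V₁ · (z₂/z₁)^α
V₂ = 57.5 × (240.0/6.56)^0.335 = 57.5 × (36.5854)^0.335
    = 57.5 × 3.3397 = 192.0330 km/h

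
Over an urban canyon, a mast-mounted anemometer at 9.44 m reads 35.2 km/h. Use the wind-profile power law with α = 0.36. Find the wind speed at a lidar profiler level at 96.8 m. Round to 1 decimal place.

Power-law profile: V₂ = V₁ · (z₂/z₁)^α
V₂ = 35.2 × (96.8/9.44)^0.36 = 35.2 × (10.2542)^0.36
    = 35.2 × 2.3117 = 81.3707 km/h

81.4 km/h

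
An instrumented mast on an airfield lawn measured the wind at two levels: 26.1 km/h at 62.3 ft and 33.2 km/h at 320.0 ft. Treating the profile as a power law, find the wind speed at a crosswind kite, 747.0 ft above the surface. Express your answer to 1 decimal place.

First find α: α = ln(V₂/V₁)/ln(z₂/z₁) = ln(33.2/26.1)/ln(320.0/62.3) = 0.24061/1.63636 = 0.1470
Extrapolate from 320.0 ft to 747.0 ft: V₃ = 33.2 × (747.0/320.0)^0.1470 = 33.2 × 1.1328 = 37.6075 km/h

37.6 km/h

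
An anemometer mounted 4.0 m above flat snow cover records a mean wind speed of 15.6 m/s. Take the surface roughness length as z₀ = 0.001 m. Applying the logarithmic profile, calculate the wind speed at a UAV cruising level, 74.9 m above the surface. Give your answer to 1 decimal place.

21.1 m/s

Log law: V(z) ∝ ln(z/z₀), so V₂/V₁ = ln(z₂/z₀) / ln(z₁/z₀).
ln(74.9/0.001) = 11.2239, ln(4.0/0.001) = 8.2940
V₂ = 15.6 × 11.2239/8.2940 = 15.6 × 1.3532 = 21.1107 m/s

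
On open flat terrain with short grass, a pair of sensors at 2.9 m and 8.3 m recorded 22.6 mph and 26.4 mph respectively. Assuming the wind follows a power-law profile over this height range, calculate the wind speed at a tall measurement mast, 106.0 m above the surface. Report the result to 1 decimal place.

First find α: α = ln(V₂/V₁)/ln(z₂/z₁) = ln(26.4/22.6)/ln(8.3/2.9) = 0.15541/1.05154 = 0.1478
Extrapolate from 8.3 m to 106.0 m: V₃ = 26.4 × (106.0/8.3)^0.1478 = 26.4 × 1.4571 = 38.4680 mph

38.5 mph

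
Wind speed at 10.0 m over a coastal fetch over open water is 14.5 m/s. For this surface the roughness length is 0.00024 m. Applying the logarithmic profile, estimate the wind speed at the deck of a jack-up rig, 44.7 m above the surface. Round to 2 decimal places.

16.54 m/s

Log law: V(z) ∝ ln(z/z₀), so V₂/V₁ = ln(z₂/z₀) / ln(z₁/z₀).
ln(44.7/0.00024) = 12.1348, ln(10.0/0.00024) = 10.6375
V₂ = 14.5 × 12.1348/10.6375 = 14.5 × 1.1408 = 16.5411 m/s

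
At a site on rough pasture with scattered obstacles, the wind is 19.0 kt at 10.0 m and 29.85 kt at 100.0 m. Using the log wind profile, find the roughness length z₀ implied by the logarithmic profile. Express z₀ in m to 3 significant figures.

z₀ ≈ 0.177 m

Log law: V(z) ∝ ln(z/z₀). With r = V₁/V₂ = 19.0/29.85 = 0.63652,
r · ln(z₂/z₀) = ln(z₁/z₀) ⇒ ln z₀ = (ln z₁ − r·ln z₂)/(1 − r)
ln z₀ = (2.30259 − 0.63652×4.60517) / 0.36348 = -1.7296
z₀ = exp(-1.7296) = 0.1774 m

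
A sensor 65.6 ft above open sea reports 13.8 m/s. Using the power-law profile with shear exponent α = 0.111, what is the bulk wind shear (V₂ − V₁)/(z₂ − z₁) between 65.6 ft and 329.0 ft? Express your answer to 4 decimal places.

Power law: V₂ = V₁ · (z₂/z₁)^α = 13.8 × (5.0152)^0.111 = 16.5048 m/s
ΔV/Δz = (16.5048 − 13.8)/(329.0 − 65.6) = 2.7048/263.4000 = 0.01027 m/s/ft

0.0103 m/s/ft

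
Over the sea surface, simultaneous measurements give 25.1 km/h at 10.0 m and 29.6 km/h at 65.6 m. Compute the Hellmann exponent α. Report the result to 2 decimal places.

Power law: V₂/V₁ = (z₂/z₁)^α ⇒ α = ln(V₂/V₁) / ln(z₂/z₁)
α = ln(29.6/25.1) / ln(65.6/10.0) = ln(1.1793) / ln(6.5600)
  = 0.16491 / 1.88099 = 0.08767

α ≈ 0.09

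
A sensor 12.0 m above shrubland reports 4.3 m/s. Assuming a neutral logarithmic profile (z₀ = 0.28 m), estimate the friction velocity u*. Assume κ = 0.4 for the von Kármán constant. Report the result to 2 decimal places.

Log law: V(z) = (u*/κ) · ln(z/z₀) ⇒ u* = κ · V / ln(z/z₀)
u* = 0.4 × 4.3 / ln(12.0/0.28) = 0.4 × 4.3 / 3.7579
   = 1.7200 / 3.7579 = 0.4577 m/s

u* ≈ 0.46 m/s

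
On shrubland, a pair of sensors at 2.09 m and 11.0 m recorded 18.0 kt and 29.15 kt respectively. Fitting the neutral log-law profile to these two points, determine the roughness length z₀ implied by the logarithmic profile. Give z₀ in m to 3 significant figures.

Log law: V(z) ∝ ln(z/z₀). With r = V₁/V₂ = 18.0/29.15 = 0.61750,
r · ln(z₂/z₀) = ln(z₁/z₀) ⇒ ln z₀ = (ln z₁ − r·ln z₂)/(1 − r)
ln z₀ = (0.73716 − 0.61750×2.39790) / 0.38250 = -1.9438
z₀ = exp(-1.9438) = 0.1432 m

z₀ ≈ 0.143 m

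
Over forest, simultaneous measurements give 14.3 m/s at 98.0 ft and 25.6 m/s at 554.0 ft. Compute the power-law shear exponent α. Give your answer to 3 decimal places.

Power law: V₂/V₁ = (z₂/z₁)^α ⇒ α = ln(V₂/V₁) / ln(z₂/z₁)
α = ln(25.6/14.3) / ln(554.0/98.0) = ln(1.7902) / ln(5.6531)
  = 0.58233 / 1.73220 = 0.33618

α ≈ 0.336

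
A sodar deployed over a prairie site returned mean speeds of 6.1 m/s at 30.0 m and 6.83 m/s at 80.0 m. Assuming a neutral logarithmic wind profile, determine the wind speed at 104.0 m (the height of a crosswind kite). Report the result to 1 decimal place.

Log law: V ∝ ln(z/z₀). From the pair, with r = V₁/V₂ = 0.89312,
ln z₀ = (ln z₁ − r·ln z₂)/(1 − r) = (3.4012 − 0.89312×4.3820)/0.10688 = -4.7948 → z₀ = 0.008273 m
V₃ = V₁ · ln(z₃/z₀)/ln(z₁/z₀) = 6.1 × 9.4392/8.1960 = 7.0253 m/s

7.0 m/s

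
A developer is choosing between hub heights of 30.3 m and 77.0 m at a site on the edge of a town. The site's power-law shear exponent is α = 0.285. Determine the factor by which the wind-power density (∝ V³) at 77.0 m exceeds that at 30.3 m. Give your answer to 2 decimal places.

2.22

Speed ratio: V_B/V_A = (z_B/z_A)^α = (77.0/30.3)^0.285 = (2.5413)^0.285 = 1.30448
Power-density ratio: P_B/P_A = (V_B/V_A)³ = (1.30448)³ = 2.21981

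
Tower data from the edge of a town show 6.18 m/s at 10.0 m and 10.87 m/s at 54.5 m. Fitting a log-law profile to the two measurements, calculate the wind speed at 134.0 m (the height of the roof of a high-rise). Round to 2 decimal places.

Log law: V ∝ ln(z/z₀). From the pair, with r = V₁/V₂ = 0.56854,
ln z₀ = (ln z₁ − r·ln z₂)/(1 − r) = (2.3026 − 0.56854×3.9982)/0.43146 = 0.0683 → z₀ = 1.071 m
V₃ = V₁ · ln(z₃/z₀)/ln(z₁/z₀) = 6.18 × 4.8296/2.2343 = 13.3584 m/s

13.36 m/s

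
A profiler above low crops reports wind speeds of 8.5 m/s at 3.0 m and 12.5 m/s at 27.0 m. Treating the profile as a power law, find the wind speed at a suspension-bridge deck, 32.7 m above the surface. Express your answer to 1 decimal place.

First find α: α = ln(V₂/V₁)/ln(z₂/z₁) = ln(12.5/8.5)/ln(27.0/3.0) = 0.38566/2.19722 = 0.1755
Extrapolate from 27.0 m to 32.7 m: V₃ = 12.5 × (32.7/27.0)^0.1755 = 12.5 × 1.0342 = 12.9274 m/s

12.9 m/s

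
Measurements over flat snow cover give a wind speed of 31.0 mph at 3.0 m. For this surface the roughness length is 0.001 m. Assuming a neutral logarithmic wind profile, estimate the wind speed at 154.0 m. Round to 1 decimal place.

46.2 mph

Log law: V(z) ∝ ln(z/z₀), so V₂/V₁ = ln(z₂/z₀) / ln(z₁/z₀).
ln(154.0/0.001) = 11.9447, ln(3.0/0.001) = 8.0064
V₂ = 31.0 × 11.9447/8.0064 = 31.0 × 1.4919 = 46.2489 mph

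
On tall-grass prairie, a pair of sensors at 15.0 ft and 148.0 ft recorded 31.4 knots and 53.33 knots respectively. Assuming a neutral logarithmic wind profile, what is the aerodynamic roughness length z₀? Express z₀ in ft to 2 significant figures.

z₀ ≈ 0.57 ft

Log law: V(z) ∝ ln(z/z₀). With r = V₁/V₂ = 31.4/53.33 = 0.58879,
r · ln(z₂/z₀) = ln(z₁/z₀) ⇒ ln z₀ = (ln z₁ − r·ln z₂)/(1 − r)
ln z₀ = (2.70805 − 0.58879×4.99721) / 0.41121 = -0.5696
z₀ = exp(-0.5696) = 0.5657 ft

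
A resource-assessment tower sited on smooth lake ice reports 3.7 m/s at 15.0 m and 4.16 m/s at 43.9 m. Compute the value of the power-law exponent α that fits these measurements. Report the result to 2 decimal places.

α ≈ 0.11

Power law: V₂/V₁ = (z₂/z₁)^α ⇒ α = ln(V₂/V₁) / ln(z₂/z₁)
α = ln(4.16/3.7) / ln(43.9/15.0) = ln(1.1243) / ln(2.9267)
  = 0.11718 / 1.07386 = 0.10912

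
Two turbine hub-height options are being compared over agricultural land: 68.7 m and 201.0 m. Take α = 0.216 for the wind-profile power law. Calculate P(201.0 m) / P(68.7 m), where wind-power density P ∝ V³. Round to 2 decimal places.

Speed ratio: V_B/V_A = (z_B/z_A)^α = (201.0/68.7)^0.216 = (2.9258)^0.216 = 1.26098
Power-density ratio: P_B/P_A = (V_B/V_A)³ = (1.26098)³ = 2.00504

2.01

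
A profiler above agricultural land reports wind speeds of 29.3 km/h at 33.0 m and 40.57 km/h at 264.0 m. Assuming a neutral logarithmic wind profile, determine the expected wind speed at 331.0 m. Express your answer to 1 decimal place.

41.8 km/h

Log law: V ∝ ln(z/z₀). From the pair, with r = V₁/V₂ = 0.72221,
ln z₀ = (ln z₁ − r·ln z₂)/(1 − r) = (3.4965 − 0.72221×5.5759)/0.27779 = -1.9097 → z₀ = 0.1481 m
V₃ = V₁ · ln(z₃/z₀)/ln(z₁/z₀) = 29.3 × 7.7118/5.4062 = 41.7958 km/h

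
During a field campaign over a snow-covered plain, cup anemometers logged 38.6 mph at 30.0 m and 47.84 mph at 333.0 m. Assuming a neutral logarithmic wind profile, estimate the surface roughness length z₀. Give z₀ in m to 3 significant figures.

Log law: V(z) ∝ ln(z/z₀). With r = V₁/V₂ = 38.6/47.84 = 0.80686,
r · ln(z₂/z₀) = ln(z₁/z₀) ⇒ ln z₀ = (ln z₁ − r·ln z₂)/(1 − r)
ln z₀ = (3.40120 − 0.80686×5.80814) / 0.19314 = -6.6538
z₀ = exp(-6.6538) = 0.001289 m

z₀ ≈ 0.00129 m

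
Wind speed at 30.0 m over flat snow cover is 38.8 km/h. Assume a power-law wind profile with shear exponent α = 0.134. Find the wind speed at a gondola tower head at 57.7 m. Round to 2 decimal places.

42.35 km/h

Power-law profile: V₂ = V₁ · (z₂/z₁)^α
V₂ = 38.8 × (57.7/30.0)^0.134 = 38.8 × (1.9233)^0.134
    = 38.8 × 1.0916 = 42.3541 km/h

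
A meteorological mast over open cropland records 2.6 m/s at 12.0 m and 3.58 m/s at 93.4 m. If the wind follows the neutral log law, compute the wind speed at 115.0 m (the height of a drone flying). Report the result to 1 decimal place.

3.7 m/s

Log law: V ∝ ln(z/z₀). From the pair, with r = V₁/V₂ = 0.72626,
ln z₀ = (ln z₁ − r·ln z₂)/(1 − r) = (2.4849 − 0.72626×4.5369)/0.27374 = -2.9591 → z₀ = 0.05186 m
V₃ = V₁ · ln(z₃/z₀)/ln(z₁/z₀) = 2.6 × 7.7041/5.4440 = 3.6794 m/s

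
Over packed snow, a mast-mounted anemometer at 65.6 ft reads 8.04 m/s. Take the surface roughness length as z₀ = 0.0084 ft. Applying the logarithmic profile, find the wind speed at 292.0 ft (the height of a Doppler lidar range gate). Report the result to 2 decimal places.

Log law: V(z) ∝ ln(z/z₀), so V₂/V₁ = ln(z₂/z₀) / ln(z₁/z₀).
ln(292.0/0.0084) = 10.4563, ln(65.6/0.0084) = 8.9631
V₂ = 8.04 × 10.4563/8.9631 = 8.04 × 1.1666 = 9.3794 m/s

9.38 m/s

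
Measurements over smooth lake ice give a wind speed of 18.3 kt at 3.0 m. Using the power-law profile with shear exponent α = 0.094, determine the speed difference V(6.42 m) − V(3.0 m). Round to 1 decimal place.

Power law: V₂ = V₁ · (z₂/z₁)^α = 18.3 × (2.1400)^0.094 = 19.6567 kt
ΔV = 19.6567 − 18.3 = 1.3567 kt

1.4 kt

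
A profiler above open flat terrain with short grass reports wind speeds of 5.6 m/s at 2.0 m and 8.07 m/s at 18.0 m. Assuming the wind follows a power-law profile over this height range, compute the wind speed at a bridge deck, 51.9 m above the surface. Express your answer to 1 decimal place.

9.6 m/s

First find α: α = ln(V₂/V₁)/ln(z₂/z₁) = ln(8.07/5.6)/ln(18.0/2.0) = 0.36539/2.19722 = 0.1663
Extrapolate from 18.0 m to 51.9 m: V₃ = 8.07 × (51.9/18.0)^0.1663 = 8.07 × 1.1926 = 9.6239 m/s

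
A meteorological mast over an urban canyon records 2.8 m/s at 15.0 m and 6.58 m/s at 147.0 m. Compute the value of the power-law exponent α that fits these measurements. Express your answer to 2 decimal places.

α ≈ 0.37

Power law: V₂/V₁ = (z₂/z₁)^α ⇒ α = ln(V₂/V₁) / ln(z₂/z₁)
α = ln(6.58/2.8) / ln(147.0/15.0) = ln(2.3500) / ln(9.8000)
  = 0.85442 / 2.28238 = 0.37435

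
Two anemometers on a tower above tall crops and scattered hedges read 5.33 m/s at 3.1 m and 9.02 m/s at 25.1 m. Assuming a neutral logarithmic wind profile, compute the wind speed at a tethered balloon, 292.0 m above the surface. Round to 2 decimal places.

Log law: V ∝ ln(z/z₀). From the pair, with r = V₁/V₂ = 0.59091,
ln z₀ = (ln z₁ − r·ln z₂)/(1 − r) = (1.1314 − 0.59091×3.2229)/0.40909 = -1.8896 → z₀ = 0.1511 m
V₃ = V₁ · ln(z₃/z₀)/ln(z₁/z₀) = 5.33 × 7.5664/3.0210 = 13.3494 m/s

13.35 m/s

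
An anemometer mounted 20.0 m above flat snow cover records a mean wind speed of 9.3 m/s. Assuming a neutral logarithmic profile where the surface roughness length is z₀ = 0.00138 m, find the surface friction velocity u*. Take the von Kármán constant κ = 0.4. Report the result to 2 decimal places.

Log law: V(z) = (u*/κ) · ln(z/z₀) ⇒ u* = κ · V / ln(z/z₀)
u* = 0.4 × 9.3 / ln(20.0/0.00138) = 0.4 × 9.3 / 9.5814
   = 3.7200 / 9.5814 = 0.3883 m/s

u* ≈ 0.39 m/s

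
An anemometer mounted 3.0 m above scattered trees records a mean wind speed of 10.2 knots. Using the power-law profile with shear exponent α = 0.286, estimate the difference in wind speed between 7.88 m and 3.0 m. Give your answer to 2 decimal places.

3.24 knots

Power law: V₂ = V₁ · (z₂/z₁)^α = 10.2 × (2.6267)^0.286 = 13.4447 knots
ΔV = 13.4447 − 10.2 = 3.2447 knots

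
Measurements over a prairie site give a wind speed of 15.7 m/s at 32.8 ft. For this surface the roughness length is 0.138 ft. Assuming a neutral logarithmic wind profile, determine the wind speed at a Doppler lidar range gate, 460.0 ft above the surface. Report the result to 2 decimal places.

Log law: V(z) ∝ ln(z/z₀), so V₂/V₁ = ln(z₂/z₀) / ln(z₁/z₀).
ln(460.0/0.138) = 8.1117, ln(32.8/0.138) = 5.4709
V₂ = 15.7 × 8.1117/5.4709 = 15.7 × 1.4827 = 23.2783 m/s

23.28 m/s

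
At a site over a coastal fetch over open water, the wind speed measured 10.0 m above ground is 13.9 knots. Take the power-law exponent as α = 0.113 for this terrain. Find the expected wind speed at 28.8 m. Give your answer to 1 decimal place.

Power-law profile: V₂ = V₁ · (z₂/z₁)^α
V₂ = 13.9 × (28.8/10.0)^0.113 = 13.9 × (2.8800)^0.113
    = 13.9 × 1.1270 = 15.6648 knots

15.7 knots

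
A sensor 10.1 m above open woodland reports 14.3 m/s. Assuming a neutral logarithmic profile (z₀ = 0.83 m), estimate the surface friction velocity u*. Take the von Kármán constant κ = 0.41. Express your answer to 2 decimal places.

Log law: V(z) = (u*/κ) · ln(z/z₀) ⇒ u* = κ · V / ln(z/z₀)
u* = 0.41 × 14.3 / ln(10.1/0.83) = 0.41 × 14.3 / 2.4989
   = 5.8630 / 2.4989 = 2.3463 m/s

u* ≈ 2.35 m/s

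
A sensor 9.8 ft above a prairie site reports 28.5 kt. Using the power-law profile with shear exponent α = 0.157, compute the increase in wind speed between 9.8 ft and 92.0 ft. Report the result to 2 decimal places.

12.01 kt

Power law: V₂ = V₁ · (z₂/z₁)^α = 28.5 × (9.3878)^0.157 = 40.5077 kt
ΔV = 40.5077 − 28.5 = 12.0077 kt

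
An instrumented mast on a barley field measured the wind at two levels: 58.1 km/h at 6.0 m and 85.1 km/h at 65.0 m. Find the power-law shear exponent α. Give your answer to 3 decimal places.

α ≈ 0.160

Power law: V₂/V₁ = (z₂/z₁)^α ⇒ α = ln(V₂/V₁) / ln(z₂/z₁)
α = ln(85.1/58.1) / ln(65.0/6.0) = ln(1.4647) / ln(10.8333)
  = 0.38166 / 2.38263 = 0.16019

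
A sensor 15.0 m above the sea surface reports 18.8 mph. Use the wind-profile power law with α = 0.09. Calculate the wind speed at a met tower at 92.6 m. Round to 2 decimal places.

Power-law profile: V₂ = V₁ · (z₂/z₁)^α
V₂ = 18.8 × (92.6/15.0)^0.09 = 18.8 × (6.1733)^0.09
    = 18.8 × 1.1780 = 22.1465 mph

22.15 mph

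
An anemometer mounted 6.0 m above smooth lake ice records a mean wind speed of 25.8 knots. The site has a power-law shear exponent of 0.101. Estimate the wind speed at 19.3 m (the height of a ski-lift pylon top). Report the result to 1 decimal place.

Power-law profile: V₂ = V₁ · (z₂/z₁)^α
V₂ = 25.8 × (19.3/6.0)^0.101 = 25.8 × (3.2167)^0.101
    = 25.8 × 1.1252 = 29.0314 knots

29.0 knots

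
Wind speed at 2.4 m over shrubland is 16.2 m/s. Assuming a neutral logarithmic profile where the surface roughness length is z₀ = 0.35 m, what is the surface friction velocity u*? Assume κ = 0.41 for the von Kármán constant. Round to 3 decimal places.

u* ≈ 3.450 m/s

Log law: V(z) = (u*/κ) · ln(z/z₀) ⇒ u* = κ · V / ln(z/z₀)
u* = 0.41 × 16.2 / ln(2.4/0.35) = 0.41 × 16.2 / 1.9253
   = 6.6420 / 1.9253 = 3.4499 m/s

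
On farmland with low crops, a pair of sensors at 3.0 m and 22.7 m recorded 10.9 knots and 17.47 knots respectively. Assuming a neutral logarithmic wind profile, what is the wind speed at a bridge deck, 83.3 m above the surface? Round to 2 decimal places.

Log law: V ∝ ln(z/z₀). From the pair, with r = V₁/V₂ = 0.62393,
ln z₀ = (ln z₁ − r·ln z₂)/(1 − r) = (1.0986 − 0.62393×3.1224)/0.37607 = -2.2589 → z₀ = 0.1045 m
V₃ = V₁ · ln(z₃/z₀)/ln(z₁/z₀) = 10.9 × 6.6814/3.3575 = 21.6906 knots

21.69 knots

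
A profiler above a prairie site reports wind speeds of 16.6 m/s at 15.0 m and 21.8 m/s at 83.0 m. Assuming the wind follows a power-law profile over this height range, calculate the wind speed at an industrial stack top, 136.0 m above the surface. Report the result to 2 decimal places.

First find α: α = ln(V₂/V₁)/ln(z₂/z₁) = ln(21.8/16.6)/ln(83.0/15.0) = 0.27251/1.71079 = 0.1593
Extrapolate from 83.0 m to 136.0 m: V₃ = 21.8 × (136.0/83.0)^0.1593 = 21.8 × 1.0818 = 23.5840 m/s

23.58 m/s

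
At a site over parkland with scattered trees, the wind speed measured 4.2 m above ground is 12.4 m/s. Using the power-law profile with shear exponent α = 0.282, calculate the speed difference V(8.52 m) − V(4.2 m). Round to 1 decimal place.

2.7 m/s

Power law: V₂ = V₁ · (z₂/z₁)^α = 12.4 × (2.0286)^0.282 = 15.1373 m/s
ΔV = 15.1373 − 12.4 = 2.7373 m/s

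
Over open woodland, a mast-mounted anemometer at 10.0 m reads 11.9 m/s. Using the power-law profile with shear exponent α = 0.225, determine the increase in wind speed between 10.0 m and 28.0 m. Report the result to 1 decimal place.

Power law: V₂ = V₁ · (z₂/z₁)^α = 11.9 × (2.8000)^0.225 = 15.0023 m/s
ΔV = 15.0023 − 11.9 = 3.1023 m/s

3.1 m/s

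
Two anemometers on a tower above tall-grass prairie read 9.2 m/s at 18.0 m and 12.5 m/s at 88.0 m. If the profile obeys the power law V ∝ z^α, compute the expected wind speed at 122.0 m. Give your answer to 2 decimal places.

First find α: α = ln(V₂/V₁)/ln(z₂/z₁) = ln(12.5/9.2)/ln(88.0/18.0) = 0.30653/1.58697 = 0.1932
Extrapolate from 88.0 m to 122.0 m: V₃ = 12.5 × (122.0/88.0)^0.1932 = 12.5 × 1.0651 = 13.3142 m/s

13.31 m/s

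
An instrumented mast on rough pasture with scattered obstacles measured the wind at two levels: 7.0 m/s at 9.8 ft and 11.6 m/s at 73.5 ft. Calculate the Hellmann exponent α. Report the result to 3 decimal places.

Power law: V₂/V₁ = (z₂/z₁)^α ⇒ α = ln(V₂/V₁) / ln(z₂/z₁)
α = ln(11.6/7.0) / ln(73.5/9.8) = ln(1.6571) / ln(7.5000)
  = 0.50509 / 2.01490 = 0.25068

α ≈ 0.251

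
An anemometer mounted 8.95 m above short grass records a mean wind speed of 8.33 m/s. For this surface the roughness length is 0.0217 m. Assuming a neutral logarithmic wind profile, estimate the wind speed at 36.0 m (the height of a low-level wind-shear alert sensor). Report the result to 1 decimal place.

Log law: V(z) ∝ ln(z/z₀), so V₂/V₁ = ln(z₂/z₀) / ln(z₁/z₀).
ln(36.0/0.0217) = 7.4140, ln(8.95/0.0217) = 6.0221
V₂ = 8.33 × 7.4140/6.0221 = 8.33 × 1.2311 = 10.2553 m/s

10.3 m/s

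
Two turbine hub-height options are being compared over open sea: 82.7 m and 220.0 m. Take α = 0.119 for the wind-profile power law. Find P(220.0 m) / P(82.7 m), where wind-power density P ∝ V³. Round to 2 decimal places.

Speed ratio: V_B/V_A = (z_B/z_A)^α = (220.0/82.7)^0.119 = (2.6602)^0.119 = 1.12348
Power-density ratio: P_B/P_A = (V_B/V_A)³ = (1.12348)³ = 1.41806

1.42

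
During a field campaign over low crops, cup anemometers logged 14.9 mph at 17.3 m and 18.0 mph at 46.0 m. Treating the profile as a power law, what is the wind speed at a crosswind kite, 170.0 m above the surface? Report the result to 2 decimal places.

First find α: α = ln(V₂/V₁)/ln(z₂/z₁) = ln(18.0/14.9)/ln(46.0/17.3) = 0.18901/0.97793 = 0.1933
Extrapolate from 46.0 m to 170.0 m: V₃ = 18.0 × (170.0/46.0)^0.1933 = 18.0 × 1.2874 = 23.1736 mph

23.17 mph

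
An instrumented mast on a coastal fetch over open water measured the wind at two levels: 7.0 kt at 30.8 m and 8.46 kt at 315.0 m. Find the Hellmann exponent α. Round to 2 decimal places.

Power law: V₂/V₁ = (z₂/z₁)^α ⇒ α = ln(V₂/V₁) / ln(z₂/z₁)
α = ln(8.46/7.0) / ln(315.0/30.8) = ln(1.2086) / ln(10.2273)
  = 0.18944 / 2.32506 = 0.08148

α ≈ 0.08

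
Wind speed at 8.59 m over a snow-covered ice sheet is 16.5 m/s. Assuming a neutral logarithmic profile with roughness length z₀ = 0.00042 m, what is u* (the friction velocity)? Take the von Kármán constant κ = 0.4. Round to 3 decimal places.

Log law: V(z) = (u*/κ) · ln(z/z₀) ⇒ u* = κ · V / ln(z/z₀)
u* = 0.4 × 16.5 / ln(8.59/0.00042) = 0.4 × 16.5 / 9.9259
   = 6.6000 / 9.9259 = 0.6649 m/s

u* ≈ 0.665 m/s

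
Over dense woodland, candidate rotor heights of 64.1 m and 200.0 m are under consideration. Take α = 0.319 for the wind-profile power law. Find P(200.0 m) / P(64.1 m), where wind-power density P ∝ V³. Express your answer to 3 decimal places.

2.971

Speed ratio: V_B/V_A = (z_B/z_A)^α = (200.0/64.1)^0.319 = (3.1201)^0.319 = 1.43761
Power-density ratio: P_B/P_A = (V_B/V_A)³ = (1.43761)³ = 2.97114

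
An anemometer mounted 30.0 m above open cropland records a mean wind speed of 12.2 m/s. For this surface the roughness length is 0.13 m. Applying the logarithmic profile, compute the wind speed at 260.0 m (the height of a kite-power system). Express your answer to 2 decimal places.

17.04 m/s

Log law: V(z) ∝ ln(z/z₀), so V₂/V₁ = ln(z₂/z₀) / ln(z₁/z₀).
ln(260.0/0.13) = 7.6009, ln(30.0/0.13) = 5.4414
V₂ = 12.2 × 7.6009/5.4414 = 12.2 × 1.3969 = 17.0417 m/s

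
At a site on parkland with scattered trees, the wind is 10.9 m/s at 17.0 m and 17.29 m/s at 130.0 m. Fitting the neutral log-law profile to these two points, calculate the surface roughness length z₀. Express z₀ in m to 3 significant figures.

z₀ ≈ 0.529 m

Log law: V(z) ∝ ln(z/z₀). With r = V₁/V₂ = 10.9/17.29 = 0.63042,
r · ln(z₂/z₀) = ln(z₁/z₀) ⇒ ln z₀ = (ln z₁ − r·ln z₂)/(1 − r)
ln z₀ = (2.83321 − 0.63042×4.86753) / 0.36958 = -0.6369
z₀ = exp(-0.6369) = 0.5289 m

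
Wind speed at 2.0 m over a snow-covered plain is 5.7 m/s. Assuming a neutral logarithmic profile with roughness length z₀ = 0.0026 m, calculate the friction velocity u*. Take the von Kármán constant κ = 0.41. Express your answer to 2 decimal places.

Log law: V(z) = (u*/κ) · ln(z/z₀) ⇒ u* = κ · V / ln(z/z₀)
u* = 0.41 × 5.7 / ln(2.0/0.0026) = 0.41 × 5.7 / 6.6454
   = 2.3370 / 6.6454 = 0.3517 m/s

u* ≈ 0.35 m/s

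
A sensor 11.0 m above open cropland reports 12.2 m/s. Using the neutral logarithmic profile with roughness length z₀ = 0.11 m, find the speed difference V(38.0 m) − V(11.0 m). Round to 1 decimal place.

3.3 m/s

Log law: V₂ = V₁ · ln(z₂/z₀)/ln(z₁/z₀) = 12.2 × 5.8449/4.6052 = 15.4842 m/s
ΔV = 15.4842 − 12.2 = 3.2842 m/s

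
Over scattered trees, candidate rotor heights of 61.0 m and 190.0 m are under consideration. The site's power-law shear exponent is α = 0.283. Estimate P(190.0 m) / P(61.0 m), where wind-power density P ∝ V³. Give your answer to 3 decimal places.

2.624

Speed ratio: V_B/V_A = (z_B/z_A)^α = (190.0/61.0)^0.283 = (3.1148)^0.283 = 1.37924
Power-density ratio: P_B/P_A = (V_B/V_A)³ = (1.37924)³ = 2.62372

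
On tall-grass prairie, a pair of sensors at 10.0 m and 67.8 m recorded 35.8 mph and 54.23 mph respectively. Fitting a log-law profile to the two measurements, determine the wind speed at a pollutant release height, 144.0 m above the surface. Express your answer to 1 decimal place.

Log law: V ∝ ln(z/z₀). From the pair, with r = V₁/V₂ = 0.66015,
ln z₀ = (ln z₁ − r·ln z₂)/(1 − r) = (2.3026 − 0.66015×4.2166)/0.33985 = -1.4153 → z₀ = 0.2429 m
V₃ = V₁ · ln(z₃/z₀)/ln(z₁/z₀) = 35.8 × 6.3851/3.7179 = 61.4832 mph

61.5 mph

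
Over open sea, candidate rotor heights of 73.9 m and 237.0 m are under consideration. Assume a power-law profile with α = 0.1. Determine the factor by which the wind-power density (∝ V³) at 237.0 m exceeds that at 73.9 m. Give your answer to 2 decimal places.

Speed ratio: V_B/V_A = (z_B/z_A)^α = (237.0/73.9)^0.1 = (3.2070)^0.1 = 1.12360
Power-density ratio: P_B/P_A = (V_B/V_A)³ = (1.12360)³ = 1.41851

1.42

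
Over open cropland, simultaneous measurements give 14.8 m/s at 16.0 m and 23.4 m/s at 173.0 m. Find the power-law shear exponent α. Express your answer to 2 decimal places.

α ≈ 0.19

Power law: V₂/V₁ = (z₂/z₁)^α ⇒ α = ln(V₂/V₁) / ln(z₂/z₁)
α = ln(23.4/14.8) / ln(173.0/16.0) = ln(1.5811) / ln(10.8125)
  = 0.45811 / 2.38070 = 0.19243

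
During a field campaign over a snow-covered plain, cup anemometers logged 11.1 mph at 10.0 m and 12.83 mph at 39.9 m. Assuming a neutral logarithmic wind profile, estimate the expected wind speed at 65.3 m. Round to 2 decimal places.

13.45 mph

Log law: V ∝ ln(z/z₀). From the pair, with r = V₁/V₂ = 0.86516,
ln z₀ = (ln z₁ − r·ln z₂)/(1 − r) = (2.3026 − 0.86516×3.6864)/0.13484 = -6.5761 → z₀ = 0.001393 m
V₃ = V₁ · ln(z₃/z₀)/ln(z₁/z₀) = 11.1 × 10.7551/8.8787 = 13.4459 mph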